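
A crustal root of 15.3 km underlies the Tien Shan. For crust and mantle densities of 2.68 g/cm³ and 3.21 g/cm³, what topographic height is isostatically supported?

Isostatic balance requires: ρ_c h = (ρ_m − ρ_c) r.
h = r (ρ_m − ρ_c) / ρ_c = 15.3 km × (3.21 − 2.68) / 2.68 = 3.03 km.

3.03 km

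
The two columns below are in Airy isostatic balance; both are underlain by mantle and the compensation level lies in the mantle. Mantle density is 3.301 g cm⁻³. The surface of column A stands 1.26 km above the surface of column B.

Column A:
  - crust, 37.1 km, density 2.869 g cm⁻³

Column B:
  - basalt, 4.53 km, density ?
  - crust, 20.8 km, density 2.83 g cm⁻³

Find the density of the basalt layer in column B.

Take the compensation level at the base of the deeper column (depth z_c below the surface of column A) and equate Σ ρ_i t_i down to z_c; mantle fills any gap and the z_c terms cancel.
Column A: 37.1×2.869 + (z_c − 37.1)×3.301
Column B: 1.26×0 + 4.53×ρ + 20.8×2.83 + (z_c − 1.26 − 25.33)×3.301
The z_c×3.301 term appears on both sides and cancels. Collect the known terms of each column as K = Σ(ρt)_known − 3.301 × (depth of known layers): K_A = 106.4399 − 3.301×37.1 = −16.0272; K_B = 58.864 − 3.301×(1.26 + 25.33) = −28.90959.
Balance: K_A = K_B + 4.53×ρ, so ρ = (K_A − K_B)/4.53 = 12.8824/4.53 = 2.84 g cm⁻³.

2.84 g cm⁻³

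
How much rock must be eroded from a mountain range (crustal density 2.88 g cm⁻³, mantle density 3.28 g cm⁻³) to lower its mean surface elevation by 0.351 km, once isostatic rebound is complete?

2.88 km

Net drop Δ = e − u = e − e ρ_c/ρ_m = e (ρ_m − ρ_c)/ρ_m.
e = Δ ρ_m/(ρ_m − ρ_c) = 0.351 km × 3.28/0.4 = 2.88 km.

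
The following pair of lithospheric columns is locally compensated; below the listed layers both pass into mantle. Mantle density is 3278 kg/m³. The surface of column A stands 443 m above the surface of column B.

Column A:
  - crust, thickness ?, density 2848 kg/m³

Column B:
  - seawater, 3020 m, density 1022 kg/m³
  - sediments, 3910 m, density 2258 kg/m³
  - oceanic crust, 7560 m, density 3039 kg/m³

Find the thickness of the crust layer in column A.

Take the compensation level at the base of the deeper column (depth z_c below the surface of column A) and equate Σ ρ_i t_i down to z_c; mantle fills any gap and the z_c terms cancel.
Column A: x×2848 + (z_c − 0 − x)×3278
Column B: 443×0 + 3020×1022 + 3910×2258 + 7560×3039 + (z_c − 443 − 14490)×3278
The z_c×3278 term appears on both sides and cancels. Collect the known terms of each column as K = Σ(ρt)_known − 3278 × (depth of known layers): K_A = 0 − 3278×0 = 0; K_B = 34890060 − 3278×(443 + 14490) = −14060314.
Balance: K_A − x×(3278 − 2848) = K_B, so x = (K_A − K_B)/(3278 − 2848) = 14060300/430 = 32700 m.

32700 m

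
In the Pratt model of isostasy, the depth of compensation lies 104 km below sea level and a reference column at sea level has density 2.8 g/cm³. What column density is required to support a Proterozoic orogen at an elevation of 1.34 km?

Pratt balance: ρ_ref D = ρ (D + h).
ρ = ρ_ref D/(D + h) = 2.8 × 104 km/(104 km + 1.34 km) = 2.76 g/cm³.

2.76 g/cm³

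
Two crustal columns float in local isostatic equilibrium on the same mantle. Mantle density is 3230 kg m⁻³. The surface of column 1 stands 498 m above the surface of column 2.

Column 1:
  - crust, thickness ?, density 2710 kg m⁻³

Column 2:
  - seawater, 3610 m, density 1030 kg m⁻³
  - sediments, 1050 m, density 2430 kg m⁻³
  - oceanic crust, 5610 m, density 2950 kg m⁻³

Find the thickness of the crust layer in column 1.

23000 m

Take the compensation level at the base of the deeper column (depth z_c below the surface of column 1) and equate Σ ρ_i t_i down to z_c; mantle fills any gap and the z_c terms cancel.
Column 1: x×2710 + (z_c − 0 − x)×3230
Column 2: 498×0 + 3610×1030 + 1050×2430 + 5610×2950 + (z_c − 498 − 10270)×3230
The z_c×3230 term appears on both sides and cancels. Collect the known terms of each column as K = Σ(ρt)_known − 3230 × (depth of known layers): K_1 = 0 − 3230×0 = 0; K_2 = 22819300 − 3230×(498 + 10270) = −11961340.
Balance: K_1 − x×(3230 − 2710) = K_2, so x = (K_1 − K_2)/(3230 − 2710) = 11961300/520 = 23000 m.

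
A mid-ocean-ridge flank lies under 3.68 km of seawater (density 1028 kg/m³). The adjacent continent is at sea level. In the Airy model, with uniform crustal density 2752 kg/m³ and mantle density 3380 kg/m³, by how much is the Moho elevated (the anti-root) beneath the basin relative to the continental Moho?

Balancing pressure at the compensation depth: replacing crust with seawater at the top is compensated by replacing crust with mantle at the base: d (ρ_c − ρ_w) = a (ρ_m − ρ_c).
a = d (ρ_c − ρ_w)/(ρ_m − ρ_c) = 3.68 km × 1724/628 = 10.1 km.

10.1 km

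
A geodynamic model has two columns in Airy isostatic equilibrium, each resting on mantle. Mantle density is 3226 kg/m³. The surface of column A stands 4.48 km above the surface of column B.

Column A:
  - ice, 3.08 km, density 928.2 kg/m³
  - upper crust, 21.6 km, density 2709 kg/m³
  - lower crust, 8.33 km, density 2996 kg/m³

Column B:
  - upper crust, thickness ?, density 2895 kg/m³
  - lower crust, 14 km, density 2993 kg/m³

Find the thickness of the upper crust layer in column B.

Take the compensation level at the base of the deeper column (depth z_c below the surface of column A) and equate Σ ρ_i t_i down to z_c; mantle fills any gap and the z_c terms cancel.
Column A: 3.08×928.2 + 21.6×2709 + 8.33×2996 + (z_c − 33.01)×3226
Column B: 4.48×0 + x×2895 + 14×2993 + (z_c − 4.48 − 14 − x)×3226
The z_c×3226 term appears on both sides and cancels. Collect the known terms of each column as K = Σ(ρt)_known − 3226 × (depth of known layers): K_A = 86329.936 − 3226×33.01 = −20160.324; K_B = 41902 − 3226×(4.48 + 14) = −17714.48.
Balance: K_A = K_B − x×(3226 − 2895), so x = (K_B − K_A)/(3226 − 2895) = 2445.84/331 = 7.39 km.

7.39 km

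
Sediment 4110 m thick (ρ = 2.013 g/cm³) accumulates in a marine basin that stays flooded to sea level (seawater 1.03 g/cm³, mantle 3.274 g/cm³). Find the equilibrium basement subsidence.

Submarine loading: the sediment displaces seawater, and the subsidence is in turn flooded, so s (ρ_m − ρ_w) = t (ρ_sed − ρ_w).
s = 4110 m × (2.013 − 1.03) / (3.274 − 1.03) = 1800 m.

1800 m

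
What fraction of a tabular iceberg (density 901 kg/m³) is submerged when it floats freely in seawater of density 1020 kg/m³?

Submerged fraction = ρ_obj/ρ_fluid = 901/1020 = 0.883.

0.883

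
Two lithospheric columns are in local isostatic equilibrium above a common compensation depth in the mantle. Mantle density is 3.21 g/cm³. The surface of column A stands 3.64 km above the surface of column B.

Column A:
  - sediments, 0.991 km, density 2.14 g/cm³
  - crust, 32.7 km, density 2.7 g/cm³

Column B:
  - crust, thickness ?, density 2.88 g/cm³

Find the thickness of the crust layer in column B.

18.3 km

Take the compensation level at the base of the deeper column (depth z_c below the surface of column A) and equate Σ ρ_i t_i down to z_c; mantle fills any gap and the z_c terms cancel.
Column A: 0.991×2.14 + 32.7×2.7 + (z_c − 33.691)×3.21
Column B: 3.64×0 + x×2.88 + (z_c − 3.64 − 0 − x)×3.21
The z_c×3.21 term appears on both sides and cancels. Collect the known terms of each column as K = Σ(ρt)_known − 3.21 × (depth of known layers): K_A = 90.41074 − 3.21×33.691 = −17.73737; K_B = 0 − 3.21×(3.64 + 0) = −11.6844.
Balance: K_A = K_B − x×(3.21 − 2.88), so x = (K_B − K_A)/(3.21 − 2.88) = 6.05297/0.33 = 18.3 km.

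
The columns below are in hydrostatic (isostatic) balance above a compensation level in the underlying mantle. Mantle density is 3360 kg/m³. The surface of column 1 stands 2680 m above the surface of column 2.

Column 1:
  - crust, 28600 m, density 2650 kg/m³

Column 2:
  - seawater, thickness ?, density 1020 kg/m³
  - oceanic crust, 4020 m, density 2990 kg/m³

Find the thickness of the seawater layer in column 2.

Take the compensation level at the base of the deeper column (depth z_c below the surface of column 1) and equate Σ ρ_i t_i down to z_c; mantle fills any gap and the z_c terms cancel.
Column 1: 28600×2650 + (z_c − 28600)×3360
Column 2: 2680×0 + x×1020 + 4020×2990 + (z_c − 2680 − 4020 − x)×3360
The z_c×3360 term appears on both sides and cancels. Collect the known terms of each column as K = Σ(ρt)_known − 3360 × (depth of known layers): K_1 = 75790000 − 3360×28600 = −20306000; K_2 = 12019800 − 3360×(2680 + 4020) = −10492200.
Balance: K_1 = K_2 − x×(3360 − 1020), so x = (K_2 − K_1)/(3360 − 1020) = 9813800/2340 = 4190 m.

4190 m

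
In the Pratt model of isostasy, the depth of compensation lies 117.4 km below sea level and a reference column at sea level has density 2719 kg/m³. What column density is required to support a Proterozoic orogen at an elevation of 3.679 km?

Pratt balance: ρ_ref D = ρ (D + h).
ρ = ρ_ref D/(D + h) = 2719 × 117.4 km/(117.4 km + 3.679 km) = 2640 kg/m³.

2640 kg/m³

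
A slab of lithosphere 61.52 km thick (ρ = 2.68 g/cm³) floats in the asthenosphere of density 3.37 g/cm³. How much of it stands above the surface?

Floating equilibrium: submerged depth d = t ρ_obj/ρ_fluid = 61.52 km × 2.68/3.37 = 48.92 km.
Freeboard = t − d = 61.52 km − 48.92 km = 12.6 km.

12.6 km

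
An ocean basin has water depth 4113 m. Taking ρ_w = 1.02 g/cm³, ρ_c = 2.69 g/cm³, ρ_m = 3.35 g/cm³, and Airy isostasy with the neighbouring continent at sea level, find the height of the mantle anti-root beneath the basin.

By Archimedes' principle applied to the lithosphere: replacing crust with seawater at the top is compensated by replacing crust with mantle at the base: d (ρ_c − ρ_w) = a (ρ_m − ρ_c).
a = d (ρ_c − ρ_w)/(ρ_m − ρ_c) = 4113 m × 1.67/0.66 = 10400 m.

10400 m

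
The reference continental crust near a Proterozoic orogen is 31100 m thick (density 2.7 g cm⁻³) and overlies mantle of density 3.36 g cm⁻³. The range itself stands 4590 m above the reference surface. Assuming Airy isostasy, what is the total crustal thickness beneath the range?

Root depth r = h ρ_c / (ρ_m − ρ_c) = 4590 m × 2.7 / 0.66 = 18780 m.
Total thickness = T + h + r = 31100 m + 4590 m + 18780 m = 54500 m.

54500 m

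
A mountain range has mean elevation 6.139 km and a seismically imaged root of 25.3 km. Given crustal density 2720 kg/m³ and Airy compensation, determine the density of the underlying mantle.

Airy balance: ρ_c h = (ρ_m − ρ_c) r → ρ_m = ρ_c (1 + h/r).
ρ_m = 2720 × (1 + 6.139 km/25.3 km) = 3380 kg/m³.

3380 kg/m³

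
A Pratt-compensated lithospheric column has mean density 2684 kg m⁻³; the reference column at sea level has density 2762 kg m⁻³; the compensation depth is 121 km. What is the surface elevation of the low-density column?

3.52 km

ρ_ref D = ρ (D + h) → h = D (ρ_ref − ρ)/ρ.
h = 121 km × (2762 − 2684)/2684 = 3.52 km.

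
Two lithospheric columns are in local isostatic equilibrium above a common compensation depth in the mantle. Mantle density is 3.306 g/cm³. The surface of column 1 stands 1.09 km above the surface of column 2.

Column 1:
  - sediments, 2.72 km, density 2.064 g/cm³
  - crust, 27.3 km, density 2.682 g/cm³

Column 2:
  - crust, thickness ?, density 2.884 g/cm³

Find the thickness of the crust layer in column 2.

39.8 km

Take the compensation level at the base of the deeper column (depth z_c below the surface of column 1) and equate Σ ρ_i t_i down to z_c; mantle fills any gap and the z_c terms cancel.
Column 1: 2.72×2.064 + 27.3×2.682 + (z_c − 30.02)×3.306
Column 2: 1.09×0 + x×2.884 + (z_c − 1.09 − 0 − x)×3.306
The z_c×3.306 term appears on both sides and cancels. Collect the known terms of each column as K = Σ(ρt)_known − 3.306 × (depth of known layers): K_1 = 78.83268 − 3.306×30.02 = −20.41344; K_2 = 0 − 3.306×(1.09 + 0) = −3.60354.
Balance: K_1 = K_2 − x×(3.306 − 2.884), so x = (K_2 − K_1)/(3.306 − 2.884) = 16.8099/0.422 = 39.8 km.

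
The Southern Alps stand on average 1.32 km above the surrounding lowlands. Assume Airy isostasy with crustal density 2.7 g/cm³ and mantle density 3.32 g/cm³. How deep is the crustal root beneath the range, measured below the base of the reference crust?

5.75 km

Isostatic balance requires: the weight of the topography is balanced by the buoyancy of the root, ρ_c h = (ρ_m − ρ_c) r.
r = h · ρ_c / (ρ_m − ρ_c) = 1.32 km × 2.7 / (3.32 − 2.7) = 5.75 km.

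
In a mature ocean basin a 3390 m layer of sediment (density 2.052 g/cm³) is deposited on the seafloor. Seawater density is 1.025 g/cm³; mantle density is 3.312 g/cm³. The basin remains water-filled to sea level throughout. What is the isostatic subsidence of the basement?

1520 m

Submarine loading: the sediment displaces seawater, and the subsidence is in turn flooded, so s (ρ_m − ρ_w) = t (ρ_sed − ρ_w).
s = 3390 m × (2.052 − 1.025) / (3.312 − 1.025) = 1520 m.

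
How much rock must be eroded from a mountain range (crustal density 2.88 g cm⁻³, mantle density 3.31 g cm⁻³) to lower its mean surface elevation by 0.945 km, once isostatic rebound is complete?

Net drop Δ = e − u = e − e ρ_c/ρ_m = e (ρ_m − ρ_c)/ρ_m.
e = Δ ρ_m/(ρ_m − ρ_c) = 0.945 km × 3.31/0.43 = 7.27 km.

7.27 km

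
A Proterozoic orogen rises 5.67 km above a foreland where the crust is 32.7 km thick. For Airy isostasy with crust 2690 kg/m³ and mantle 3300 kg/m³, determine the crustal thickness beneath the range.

63.4 km

Root depth r = h ρ_c / (ρ_m − ρ_c) = 5.67 km × 2690 / 610 = 25 km.
Total thickness = T + h + r = 32.7 km + 5.67 km + 25 km = 63.4 km.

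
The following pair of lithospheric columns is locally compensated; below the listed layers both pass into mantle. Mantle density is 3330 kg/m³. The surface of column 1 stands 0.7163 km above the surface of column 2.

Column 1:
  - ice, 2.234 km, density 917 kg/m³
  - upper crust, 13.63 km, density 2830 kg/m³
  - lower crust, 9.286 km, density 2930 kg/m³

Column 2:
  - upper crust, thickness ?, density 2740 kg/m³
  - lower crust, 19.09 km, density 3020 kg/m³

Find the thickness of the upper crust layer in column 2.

12.9 km

Take the compensation level at the base of the deeper column (depth z_c below the surface of column 1) and equate Σ ρ_i t_i down to z_c; mantle fills any gap and the z_c terms cancel.
Column 1: 2.234×917 + 13.63×2830 + 9.286×2930 + (z_c − 25.15)×3330
Column 2: 0.7163×0 + x×2740 + 19.09×3020 + (z_c − 0.7163 − 19.09 − x)×3330
The z_c×3330 term appears on both sides and cancels. Collect the known terms of each column as K = Σ(ρt)_known − 3330 × (depth of known layers): K_1 = 67829.458 − 3330×25.15 = −15920.042; K_2 = 57651.8 − 3330×(0.7163 + 19.09) = −8303.179.
Balance: K_1 = K_2 − x×(3330 − 2740), so x = (K_2 − K_1)/(3330 − 2740) = 7616.86/590 = 12.9 km.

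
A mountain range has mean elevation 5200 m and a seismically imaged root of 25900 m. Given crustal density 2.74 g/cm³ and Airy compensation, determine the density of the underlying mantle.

3.29 g/cm³

Airy balance: ρ_c h = (ρ_m − ρ_c) r → ρ_m = ρ_c (1 + h/r).
ρ_m = 2.74 × (1 + 5200 m/25900 m) = 3.29 g/cm³.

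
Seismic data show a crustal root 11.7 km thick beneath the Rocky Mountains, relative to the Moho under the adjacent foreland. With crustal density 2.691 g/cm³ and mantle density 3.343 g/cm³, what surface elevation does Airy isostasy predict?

By Archimedes' principle applied to the lithosphere: ρ_c h = (ρ_m − ρ_c) r.
h = r (ρ_m − ρ_c) / ρ_c = 11.7 km × (3.343 − 2.691) / 2.691 = 2.83 km.

2.83 km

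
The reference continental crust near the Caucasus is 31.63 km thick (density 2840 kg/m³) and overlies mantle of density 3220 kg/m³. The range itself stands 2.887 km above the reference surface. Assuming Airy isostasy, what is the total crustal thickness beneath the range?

Root depth r = h ρ_c / (ρ_m − ρ_c) = 2.887 km × 2840 / 380 = 21.58 km.
Total thickness = T + h + r = 31.63 km + 2.887 km + 21.58 km = 56.1 km.

56.1 km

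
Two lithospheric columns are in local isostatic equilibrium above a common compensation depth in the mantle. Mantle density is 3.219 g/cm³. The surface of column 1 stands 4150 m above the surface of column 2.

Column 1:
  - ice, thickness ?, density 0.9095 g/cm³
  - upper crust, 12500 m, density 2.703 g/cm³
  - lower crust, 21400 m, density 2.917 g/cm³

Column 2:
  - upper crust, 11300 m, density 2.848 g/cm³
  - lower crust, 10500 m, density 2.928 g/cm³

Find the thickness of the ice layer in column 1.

Take the compensation level at the base of the deeper column (depth z_c below the surface of column 1) and equate Σ ρ_i t_i down to z_c; mantle fills any gap and the z_c terms cancel.
Column 1: x×0.9095 + 12500×2.703 + 21400×2.917 + (z_c − 33900 − x)×3.219
Column 2: 4150×0 + 11300×2.848 + 10500×2.928 + (z_c − 4150 − 21800)×3.219
The z_c×3.219 term appears on both sides and cancels. Collect the known terms of each column as K = Σ(ρt)_known − 3.219 × (depth of known layers): K_1 = 96211.3 − 3.219×33900 = −12912.8; K_2 = 62926.4 − 3.219×(4150 + 21800) = −20606.65.
Balance: K_1 − x×(3.219 − 0.9095) = K_2, so x = (K_1 − K_2)/(3.219 − 0.9095) = 7693.85/2.3095 = 3330 m.

3330 m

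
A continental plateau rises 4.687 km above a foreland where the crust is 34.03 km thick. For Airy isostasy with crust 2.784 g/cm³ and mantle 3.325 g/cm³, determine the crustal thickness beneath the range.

Root depth r = h ρ_c / (ρ_m − ρ_c) = 4.687 km × 2.784 / 0.541 = 24.12 km.
Total thickness = T + h + r = 34.03 km + 4.687 km + 24.12 km = 62.8 km.

62.8 km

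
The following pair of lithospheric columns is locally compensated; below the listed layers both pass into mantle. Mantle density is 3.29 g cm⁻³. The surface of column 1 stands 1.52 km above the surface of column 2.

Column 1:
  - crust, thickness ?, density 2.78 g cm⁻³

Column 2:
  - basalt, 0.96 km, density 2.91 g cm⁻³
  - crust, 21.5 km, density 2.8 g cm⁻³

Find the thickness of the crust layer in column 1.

31.2 km

Take the compensation level at the base of the deeper column (depth z_c below the surface of column 1) and equate Σ ρ_i t_i down to z_c; mantle fills any gap and the z_c terms cancel.
Column 1: x×2.78 + (z_c − 0 − x)×3.29
Column 2: 1.52×0 + 0.96×2.91 + 21.5×2.8 + (z_c − 1.52 − 22.46)×3.29
The z_c×3.29 term appears on both sides and cancels. Collect the known terms of each column as K = Σ(ρt)_known − 3.29 × (depth of known layers): K_1 = 0 − 3.29×0 = 0; K_2 = 62.9936 − 3.29×(1.52 + 22.46) = −15.9006.
Balance: K_1 − x×(3.29 − 2.78) = K_2, so x = (K_1 − K_2)/(3.29 − 2.78) = 15.9006/0.51 = 31.2 km.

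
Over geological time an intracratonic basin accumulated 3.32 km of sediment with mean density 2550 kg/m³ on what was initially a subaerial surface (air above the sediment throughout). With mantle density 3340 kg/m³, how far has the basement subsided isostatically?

Subaerial load: s = t ρ_sed / ρ_m = 3.32 km × 2550/3340 = 2.53 km.

2.53 km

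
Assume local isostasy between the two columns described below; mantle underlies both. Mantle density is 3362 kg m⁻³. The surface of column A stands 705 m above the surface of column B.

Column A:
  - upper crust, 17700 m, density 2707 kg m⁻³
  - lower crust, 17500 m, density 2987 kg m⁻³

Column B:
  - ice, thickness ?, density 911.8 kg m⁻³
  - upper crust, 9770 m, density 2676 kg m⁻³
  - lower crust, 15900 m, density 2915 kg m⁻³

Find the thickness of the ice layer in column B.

807 m

Take the compensation level at the base of the deeper column (depth z_c below the surface of column A) and equate Σ ρ_i t_i down to z_c; mantle fills any gap and the z_c terms cancel.
Column A: 17700×2707 + 17500×2987 + (z_c − 35200)×3362
Column B: 705×0 + x×911.8 + 9770×2676 + 15900×2915 + (z_c − 705 − 25670 − x)×3362
The z_c×3362 term appears on both sides and cancels. Collect the known terms of each column as K = Σ(ρt)_known − 3362 × (depth of known layers): K_A = 100186400 − 3362×35200 = −18156000; K_B = 72493020 − 3362×(705 + 25670) = −16179730.
Balance: K_A = K_B − x×(3362 − 911.8), so x = (K_B − K_A)/(3362 − 911.8) = 1976270/2450.2 = 807 m.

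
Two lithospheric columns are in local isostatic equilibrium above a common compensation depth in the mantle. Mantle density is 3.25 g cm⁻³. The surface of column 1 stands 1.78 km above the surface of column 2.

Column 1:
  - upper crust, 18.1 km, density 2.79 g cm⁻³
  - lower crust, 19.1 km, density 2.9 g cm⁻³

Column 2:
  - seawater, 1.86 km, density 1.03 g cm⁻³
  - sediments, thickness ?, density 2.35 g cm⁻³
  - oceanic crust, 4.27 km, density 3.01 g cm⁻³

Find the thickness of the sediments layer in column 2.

4.52 km

Take the compensation level at the base of the deeper column (depth z_c below the surface of column 1) and equate Σ ρ_i t_i down to z_c; mantle fills any gap and the z_c terms cancel.
Column 1: 18.1×2.79 + 19.1×2.9 + (z_c − 37.2)×3.25
Column 2: 1.78×0 + 1.86×1.03 + x×2.35 + 4.27×3.01 + (z_c − 1.78 − 6.13 − x)×3.25
The z_c×3.25 term appears on both sides and cancels. Collect the known terms of each column as K = Σ(ρt)_known − 3.25 × (depth of known layers): K_1 = 105.889 − 3.25×37.2 = −15.011; K_2 = 14.7685 − 3.25×(1.78 + 6.13) = −10.939.
Balance: K_1 = K_2 − x×(3.25 − 2.35), so x = (K_2 − K_1)/(3.25 − 2.35) = 4.072/0.9 = 4.52 km.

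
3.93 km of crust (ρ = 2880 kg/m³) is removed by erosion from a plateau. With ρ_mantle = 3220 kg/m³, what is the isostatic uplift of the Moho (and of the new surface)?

Unloading: uplift u = e ρ_c/ρ_m = 3.93 km × 2880/3220 = 3.52 km.

3.52 km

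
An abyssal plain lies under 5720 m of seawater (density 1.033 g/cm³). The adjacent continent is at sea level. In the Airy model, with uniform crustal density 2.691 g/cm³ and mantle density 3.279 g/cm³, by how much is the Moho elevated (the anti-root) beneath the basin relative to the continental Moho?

Balancing pressure at the compensation depth: replacing crust with seawater at the top is compensated by replacing crust with mantle at the base: d (ρ_c − ρ_w) = a (ρ_m − ρ_c).
a = d (ρ_c − ρ_w)/(ρ_m − ρ_c) = 5720 m × 1.658/0.588 = 16100 m.

16100 m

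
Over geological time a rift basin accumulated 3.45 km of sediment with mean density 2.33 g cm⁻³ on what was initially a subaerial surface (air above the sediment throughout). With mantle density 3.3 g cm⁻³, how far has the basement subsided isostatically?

Subaerial load: s = t ρ_sed / ρ_m = 3.45 km × 2.33/3.3 = 2.44 km.

2.44 km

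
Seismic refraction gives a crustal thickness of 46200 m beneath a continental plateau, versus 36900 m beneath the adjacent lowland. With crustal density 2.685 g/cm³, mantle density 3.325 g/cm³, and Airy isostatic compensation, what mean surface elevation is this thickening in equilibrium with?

1790 m

Excess crust Δ = 46200 m − 36900 m = 9300 m, split between elevation h and root r with h + r = Δ.
Airy balance ρ_c h = (ρ_m − ρ_c) r gives r = h ρ_c/(ρ_m − ρ_c), so h (1 + ρ_c/(ρ_m − ρ_c)) = Δ, i.e. h = Δ (ρ_m − ρ_c)/ρ_m.
h = 9300 m × 0.64/3.325 = 1790 m.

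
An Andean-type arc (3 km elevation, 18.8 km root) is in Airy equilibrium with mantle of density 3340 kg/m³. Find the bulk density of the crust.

ρ_c h = (ρ_m − ρ_c) r → ρ_c (h + r) = ρ_m r → ρ_c = ρ_m r / (h + r).
ρ_c = 3340 × 18.8 km / (3 km + 18.8 km) = 2880 kg/m³.

2880 kg/m³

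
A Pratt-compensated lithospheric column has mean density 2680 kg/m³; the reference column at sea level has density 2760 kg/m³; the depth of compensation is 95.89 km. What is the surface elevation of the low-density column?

ρ_ref D = ρ (D + h) → h = D (ρ_ref − ρ)/ρ.
h = 95.89 km × (2760 − 2680)/2680 = 2.86 km.

2.86 km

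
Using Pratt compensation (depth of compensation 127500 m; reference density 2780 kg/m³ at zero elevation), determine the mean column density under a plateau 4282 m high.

Pratt balance: ρ_ref D = ρ (D + h).
ρ = ρ_ref D/(D + h) = 2780 × 127500 m/(127500 m + 4282 m) = 2690 kg/m³.

2690 kg/m³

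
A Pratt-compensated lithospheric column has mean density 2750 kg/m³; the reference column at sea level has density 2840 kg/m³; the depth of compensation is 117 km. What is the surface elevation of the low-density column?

ρ_ref D = ρ (D + h) → h = D (ρ_ref − ρ)/ρ.
h = 117 km × (2840 − 2750)/2750 = 3.83 km.

3.83 km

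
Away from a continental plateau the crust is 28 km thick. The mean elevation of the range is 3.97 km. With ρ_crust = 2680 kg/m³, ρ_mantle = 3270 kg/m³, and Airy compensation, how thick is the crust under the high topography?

50 km

Root depth r = h ρ_c / (ρ_m − ρ_c) = 3.97 km × 2680 / 590 = 18.03 km.
Total thickness = T + h + r = 28 km + 3.97 km + 18.03 km = 50 km.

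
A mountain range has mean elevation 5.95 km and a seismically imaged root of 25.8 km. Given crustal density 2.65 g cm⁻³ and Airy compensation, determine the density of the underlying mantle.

3.26 g cm⁻³

Airy balance: ρ_c h = (ρ_m − ρ_c) r → ρ_m = ρ_c (1 + h/r).
ρ_m = 2.65 × (1 + 5.95 km/25.8 km) = 3.26 g cm⁻³.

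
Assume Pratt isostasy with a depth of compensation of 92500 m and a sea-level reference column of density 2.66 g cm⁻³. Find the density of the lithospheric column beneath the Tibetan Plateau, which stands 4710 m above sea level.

Pratt balance: ρ_ref D = ρ (D + h).
ρ = ρ_ref D/(D + h) = 2.66 × 92500 m/(92500 m + 4710 m) = 2.53 g cm⁻³.

2.53 g cm⁻³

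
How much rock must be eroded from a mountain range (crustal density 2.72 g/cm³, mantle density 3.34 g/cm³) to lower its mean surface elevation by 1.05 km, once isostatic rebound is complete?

5.66 km

Net drop Δ = e − u = e − e ρ_c/ρ_m = e (ρ_m − ρ_c)/ρ_m.
e = Δ ρ_m/(ρ_m − ρ_c) = 1.05 km × 3.34/0.62 = 5.66 km.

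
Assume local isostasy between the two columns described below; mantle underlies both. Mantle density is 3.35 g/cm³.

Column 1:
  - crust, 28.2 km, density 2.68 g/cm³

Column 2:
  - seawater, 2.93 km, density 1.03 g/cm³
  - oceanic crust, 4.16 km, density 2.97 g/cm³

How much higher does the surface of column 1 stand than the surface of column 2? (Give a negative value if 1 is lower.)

3.14 km

For any compensation level in the mantle, the mantle terms cancel and isostasy reduces to e = (Σt_1 − Σt_2) − (Σ(ρt)_1 − Σ(ρt)_2) / ρ_m.
Σt_1 = 28.2 km; Σt_2 = 7.09 km; Σ(ρt)_1 = 75.576; Σ(ρt)_2 = 15.3731 (in km·g/cm³).
e = (28.2 − 7.09) − (75.576 − 15.3731) / 3.35 = 3.14 km.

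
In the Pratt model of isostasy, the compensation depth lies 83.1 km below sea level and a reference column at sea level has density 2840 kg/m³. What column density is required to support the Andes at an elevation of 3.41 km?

2730 kg/m³

Pratt balance: ρ_ref D = ρ (D + h).
ρ = ρ_ref D/(D + h) = 2840 × 83.1 km/(83.1 km + 3.41 km) = 2730 kg/m³.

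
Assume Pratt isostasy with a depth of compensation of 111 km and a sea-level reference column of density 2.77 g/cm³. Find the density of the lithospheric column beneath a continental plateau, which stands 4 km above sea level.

Pratt balance: ρ_ref D = ρ (D + h).
ρ = ρ_ref D/(D + h) = 2.77 × 111 km/(111 km + 4 km) = 2.67 g/cm³.

2.67 g/cm³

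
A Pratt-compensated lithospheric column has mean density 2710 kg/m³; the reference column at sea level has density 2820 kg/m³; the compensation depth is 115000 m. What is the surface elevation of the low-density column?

ρ_ref D = ρ (D + h) → h = D (ρ_ref − ρ)/ρ.
h = 115000 m × (2820 − 2710)/2710 = 4670 m.

4670 m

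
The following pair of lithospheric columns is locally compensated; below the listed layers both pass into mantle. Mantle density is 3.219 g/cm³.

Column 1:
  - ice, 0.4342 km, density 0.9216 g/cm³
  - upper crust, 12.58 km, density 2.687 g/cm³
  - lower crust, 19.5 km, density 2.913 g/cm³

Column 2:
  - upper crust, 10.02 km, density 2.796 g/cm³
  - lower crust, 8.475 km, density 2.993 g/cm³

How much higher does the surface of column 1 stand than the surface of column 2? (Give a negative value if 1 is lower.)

2.33 km

For any compensation level in the mantle, the mantle terms cancel and isostasy reduces to e = (Σt_1 − Σt_2) − (Σ(ρt)_1 − Σ(ρt)_2) / ρ_m.
Σt_1 = 32.5142 km; Σt_2 = 18.495 km; Σ(ρt)_1 = 91.0061187; Σ(ρt)_2 = 53.381595 (in km·g/cm³).
e = (32.5142 − 18.495) − (91.0061187 − 53.381595) / 3.219 = 2.33 km.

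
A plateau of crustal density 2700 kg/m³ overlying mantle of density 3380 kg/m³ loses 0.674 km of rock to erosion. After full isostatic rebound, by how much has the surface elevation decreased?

Rebound u = e ρ_c/ρ_m = 0.674 km × 2700/3380 = 0.5384 km.
Net surface drop = e − u = 0.674 km − 0.5384 km = e (ρ_m − ρ_c)/ρ_m = 0.136 km.

0.136 km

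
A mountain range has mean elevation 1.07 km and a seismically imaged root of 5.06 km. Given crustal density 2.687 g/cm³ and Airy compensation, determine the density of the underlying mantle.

Airy balance: ρ_c h = (ρ_m − ρ_c) r → ρ_m = ρ_c (1 + h/r).
ρ_m = 2.687 × (1 + 1.07 km/5.06 km) = 3.26 g/cm³.

3.26 g/cm³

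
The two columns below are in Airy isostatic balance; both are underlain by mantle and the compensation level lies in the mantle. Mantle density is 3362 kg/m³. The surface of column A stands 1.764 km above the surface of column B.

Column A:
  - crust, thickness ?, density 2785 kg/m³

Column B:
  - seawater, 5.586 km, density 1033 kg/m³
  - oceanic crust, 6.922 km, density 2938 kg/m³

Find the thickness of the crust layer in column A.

37.9 km

Take the compensation level at the base of the deeper column (depth z_c below the surface of column A) and equate Σ ρ_i t_i down to z_c; mantle fills any gap and the z_c terms cancel.
Column A: x×2785 + (z_c − 0 − x)×3362
Column B: 1.764×0 + 5.586×1033 + 6.922×2938 + (z_c − 1.764 − 12.508)×3362
The z_c×3362 term appears on both sides and cancels. Collect the known terms of each column as K = Σ(ρt)_known − 3362 × (depth of known layers): K_A = 0 − 3362×0 = 0; K_B = 26107.174 − 3362×(1.764 + 12.508) = −21875.29.
Balance: K_A − x×(3362 − 2785) = K_B, so x = (K_A − K_B)/(3362 − 2785) = 21875.3/577 = 37.9 km.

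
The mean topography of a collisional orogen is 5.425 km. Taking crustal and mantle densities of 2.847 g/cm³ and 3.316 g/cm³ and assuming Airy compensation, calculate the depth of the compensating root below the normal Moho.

32.9 km

Isostatic balance requires: the weight of the topography is balanced by the buoyancy of the root, ρ_c h = (ρ_m − ρ_c) r.
r = h · ρ_c / (ρ_m − ρ_c) = 5.425 km × 2.847 / (3.316 − 2.847) = 32.9 km.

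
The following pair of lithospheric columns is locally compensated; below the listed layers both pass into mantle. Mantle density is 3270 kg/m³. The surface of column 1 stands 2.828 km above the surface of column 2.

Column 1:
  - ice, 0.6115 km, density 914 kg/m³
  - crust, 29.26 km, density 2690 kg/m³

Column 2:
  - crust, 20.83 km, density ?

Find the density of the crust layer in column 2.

2830 kg/m³

Take the compensation level at the base of the deeper column (depth z_c below the surface of column 1) and equate Σ ρ_i t_i down to z_c; mantle fills any gap and the z_c terms cancel.
Column 1: 0.6115×914 + 29.26×2690 + (z_c − 29.8715)×3270
Column 2: 2.828×0 + 20.83×ρ + (z_c − 2.828 − 20.83)×3270
The z_c×3270 term appears on both sides and cancels. Collect the known terms of each column as K = Σ(ρt)_known − 3270 × (depth of known layers): K_1 = 79268.311 − 3270×29.8715 = −18411.494; K_2 = 0 − 3270×(2.828 + 20.83) = −77361.66.
Balance: K_1 = K_2 + 20.83×ρ, so ρ = (K_1 − K_2)/20.83 = 58950.2/20.83 = 2830 kg/m³.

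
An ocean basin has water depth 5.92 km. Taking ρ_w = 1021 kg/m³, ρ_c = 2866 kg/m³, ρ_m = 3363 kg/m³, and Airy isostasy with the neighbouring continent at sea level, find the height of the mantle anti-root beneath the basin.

Isostatic balance requires: replacing crust with seawater at the top is compensated by replacing crust with mantle at the base: d (ρ_c − ρ_w) = a (ρ_m − ρ_c).
a = d (ρ_c − ρ_w)/(ρ_m − ρ_c) = 5.92 km × 1845/497 = 22 km.

22 km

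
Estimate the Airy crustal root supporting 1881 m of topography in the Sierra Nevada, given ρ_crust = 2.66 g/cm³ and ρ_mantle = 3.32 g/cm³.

Equating mass per unit area of the two columns: the weight of the topography is balanced by the buoyancy of the root, ρ_c h = (ρ_m − ρ_c) r.
r = h · ρ_c / (ρ_m − ρ_c) = 1881 m × 2.66 / (3.32 − 2.66) = 7580 m.

7580 m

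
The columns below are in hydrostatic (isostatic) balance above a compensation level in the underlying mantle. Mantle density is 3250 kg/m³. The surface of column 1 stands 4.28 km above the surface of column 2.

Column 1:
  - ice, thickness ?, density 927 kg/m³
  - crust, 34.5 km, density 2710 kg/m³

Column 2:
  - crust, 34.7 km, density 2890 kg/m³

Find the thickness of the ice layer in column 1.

3.35 km

Take the compensation level at the base of the deeper column (depth z_c below the surface of column 1) and equate Σ ρ_i t_i down to z_c; mantle fills any gap and the z_c terms cancel.
Column 1: x×927 + 34.5×2710 + (z_c − 34.5 − x)×3250
Column 2: 4.28×0 + 34.7×2890 + (z_c − 4.28 − 34.7)×3250
The z_c×3250 term appears on both sides and cancels. Collect the known terms of each column as K = Σ(ρt)_known − 3250 × (depth of known layers): K_1 = 93495 − 3250×34.5 = −18630; K_2 = 100283 − 3250×(4.28 + 34.7) = −26402.
Balance: K_1 − x×(3250 − 927) = K_2, so x = (K_1 − K_2)/(3250 − 927) = 7772/2323 = 3.35 km.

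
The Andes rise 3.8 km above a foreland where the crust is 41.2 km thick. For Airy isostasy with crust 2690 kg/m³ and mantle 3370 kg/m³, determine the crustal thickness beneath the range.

Root depth r = h ρ_c / (ρ_m − ρ_c) = 3.8 km × 2690 / 680 = 15.03 km.
Total thickness = T + h + r = 41.2 km + 3.8 km + 15.03 km = 60 km.

60 km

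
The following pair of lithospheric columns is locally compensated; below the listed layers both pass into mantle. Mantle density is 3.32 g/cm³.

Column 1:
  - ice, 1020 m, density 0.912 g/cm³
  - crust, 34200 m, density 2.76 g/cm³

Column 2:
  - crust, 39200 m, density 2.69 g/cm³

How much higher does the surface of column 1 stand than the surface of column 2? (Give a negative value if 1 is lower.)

−930 m

For any compensation level in the mantle, the mantle terms cancel and isostasy reduces to e = (Σt_1 − Σt_2) − (Σ(ρt)_1 − Σ(ρt)_2) / ρ_m.
Σt_1 = 35220 m; Σt_2 = 39200 m; Σ(ρt)_1 = 95322.24; Σ(ρt)_2 = 105448 (in m·g/cm³).
e = (35220 − 39200) − (95322.24 − 105448) / 3.32 = −930 m.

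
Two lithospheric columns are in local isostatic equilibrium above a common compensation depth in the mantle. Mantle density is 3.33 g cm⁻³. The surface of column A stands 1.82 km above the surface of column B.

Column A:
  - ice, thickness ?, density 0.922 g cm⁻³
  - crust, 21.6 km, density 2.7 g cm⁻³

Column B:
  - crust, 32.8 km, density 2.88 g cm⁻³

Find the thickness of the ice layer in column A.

Take the compensation level at the base of the deeper column (depth z_c below the surface of column A) and equate Σ ρ_i t_i down to z_c; mantle fills any gap and the z_c terms cancel.
Column A: x×0.922 + 21.6×2.7 + (z_c − 21.6 − x)×3.33
Column B: 1.82×0 + 32.8×2.88 + (z_c − 1.82 − 32.8)×3.33
The z_c×3.33 term appears on both sides and cancels. Collect the known terms of each column as K = Σ(ρt)_known − 3.33 × (depth of known layers): K_A = 58.32 − 3.33×21.6 = −13.608; K_B = 94.464 − 3.33×(1.82 + 32.8) = −20.8206.
Balance: K_A − x×(3.33 − 0.922) = K_B, so x = (K_A − K_B)/(3.33 − 0.922) = 7.2126/2.408 = 3 km.

3 km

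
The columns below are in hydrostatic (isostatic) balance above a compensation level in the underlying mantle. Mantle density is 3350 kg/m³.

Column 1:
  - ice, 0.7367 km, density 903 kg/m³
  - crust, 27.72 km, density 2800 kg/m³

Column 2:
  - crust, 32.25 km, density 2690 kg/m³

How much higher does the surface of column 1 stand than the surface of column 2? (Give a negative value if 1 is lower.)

For any compensation level in the mantle, the mantle terms cancel and isostasy reduces to e = (Σt_1 − Σt_2) − (Σ(ρt)_1 − Σ(ρt)_2) / ρ_m.
Σt_1 = 28.4567 km; Σt_2 = 32.25 km; Σ(ρt)_1 = 78281.2401; Σ(ρt)_2 = 86752.5 (in km·kg/m³).
e = (28.4567 − 32.25) − (78281.2401 − 86752.5) / 3350 = −1.26 km.

−1.26 km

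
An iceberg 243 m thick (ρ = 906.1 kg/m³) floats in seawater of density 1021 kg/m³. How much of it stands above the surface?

Floating equilibrium: submerged depth d = t ρ_obj/ρ_fluid = 243 m × 906.1/1021 = 215.7 m.
Freeboard = t − d = 243 m − 215.7 m = 27.3 m.

27.3 m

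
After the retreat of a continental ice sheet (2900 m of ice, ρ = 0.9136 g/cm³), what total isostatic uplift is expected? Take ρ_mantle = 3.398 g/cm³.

780 m

Removing the load lets mantle flow back in; uplift u satisfies ρ_ice t = ρ_m u.
u = t ρ_ice/ρ_m = 2900 m × 0.9136/3.398 = 780 m.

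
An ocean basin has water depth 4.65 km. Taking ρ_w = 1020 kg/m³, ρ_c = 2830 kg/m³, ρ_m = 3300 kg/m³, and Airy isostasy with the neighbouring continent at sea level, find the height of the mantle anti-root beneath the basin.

17.9 km

Equating mass per unit area of the two columns: replacing crust with seawater at the top is compensated by replacing crust with mantle at the base: d (ρ_c − ρ_w) = a (ρ_m − ρ_c).
a = d (ρ_c − ρ_w)/(ρ_m − ρ_c) = 4.65 km × 1810/470 = 17.9 km.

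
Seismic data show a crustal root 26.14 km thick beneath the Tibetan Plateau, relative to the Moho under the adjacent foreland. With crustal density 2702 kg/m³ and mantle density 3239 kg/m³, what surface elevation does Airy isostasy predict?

5.2 km

In Airy isostatic equilibrium: ρ_c h = (ρ_m − ρ_c) r.
h = r (ρ_m − ρ_c) / ρ_c = 26.14 km × (3239 − 2702) / 2702 = 5.2 km.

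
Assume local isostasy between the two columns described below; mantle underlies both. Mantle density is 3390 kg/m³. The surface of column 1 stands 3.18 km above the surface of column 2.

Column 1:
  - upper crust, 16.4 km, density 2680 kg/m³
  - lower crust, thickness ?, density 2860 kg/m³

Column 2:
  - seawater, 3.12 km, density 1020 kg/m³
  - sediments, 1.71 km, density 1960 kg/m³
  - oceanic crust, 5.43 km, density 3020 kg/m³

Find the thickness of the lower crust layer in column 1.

20.7 km

Take the compensation level at the base of the deeper column (depth z_c below the surface of column 1) and equate Σ ρ_i t_i down to z_c; mantle fills any gap and the z_c terms cancel.
Column 1: 16.4×2680 + x×2860 + (z_c − 16.4 − x)×3390
Column 2: 3.18×0 + 3.12×1020 + 1.71×1960 + 5.43×3020 + (z_c − 3.18 − 10.26)×3390
The z_c×3390 term appears on both sides and cancels. Collect the known terms of each column as K = Σ(ρt)_known − 3390 × (depth of known layers): K_1 = 43952 − 3390×16.4 = −11644; K_2 = 22932.6 − 3390×(3.18 + 10.26) = −22629.
Balance: K_1 − x×(3390 − 2860) = K_2, so x = (K_1 − K_2)/(3390 − 2860) = 10985/530 = 20.7 km.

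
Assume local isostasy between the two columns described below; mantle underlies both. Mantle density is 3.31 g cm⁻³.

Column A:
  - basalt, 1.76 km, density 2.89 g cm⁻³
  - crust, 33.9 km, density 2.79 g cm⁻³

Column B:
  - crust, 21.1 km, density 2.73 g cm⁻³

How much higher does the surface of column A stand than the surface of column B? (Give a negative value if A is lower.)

1.85 km

For any compensation level in the mantle, the mantle terms cancel and isostasy reduces to e = (Σt_A − Σt_B) − (Σ(ρt)_A − Σ(ρt)_B) / ρ_m.
Σt_A = 35.66 km; Σt_B = 21.1 km; Σ(ρt)_A = 99.6674; Σ(ρt)_B = 57.603 (in km·g cm⁻³).
e = (35.66 − 21.1) − (99.6674 − 57.603) / 3.31 = 1.85 km.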